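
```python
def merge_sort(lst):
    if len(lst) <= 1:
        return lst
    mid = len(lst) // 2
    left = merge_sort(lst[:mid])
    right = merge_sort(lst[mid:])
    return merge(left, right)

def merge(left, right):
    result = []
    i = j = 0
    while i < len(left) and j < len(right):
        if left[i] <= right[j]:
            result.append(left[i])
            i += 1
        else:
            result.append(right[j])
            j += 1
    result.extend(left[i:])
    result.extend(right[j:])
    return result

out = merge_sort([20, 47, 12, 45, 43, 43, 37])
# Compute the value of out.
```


merge_sort([20, 47, 12, 45, 43, 43, 37])
Split into [20, 47, 12] and [45, 43, 43, 37]
Left sorted: [12, 20, 47]
Right sorted: [37, 43, 43, 45]
Merge [12, 20, 47] and [37, 43, 43, 45]
= [12, 20, 37, 43, 43, 45, 47]


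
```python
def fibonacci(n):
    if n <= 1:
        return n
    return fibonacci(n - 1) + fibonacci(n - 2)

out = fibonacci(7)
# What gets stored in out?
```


fibonacci(7)
= fibonacci(6) + fibonacci(5)
= (fibonacci(5) + fibonacci(4)) + fibonacci(5)
Computing bottom-up: fibonacci(0)=0, fibonacci(1)=1, fibonacci(2)=1, fibonacci(3)=2, fibonacci(4)=3, fibonacci(5)=5, fibonacci(6)=8, fibonacci(7)=13
= 13


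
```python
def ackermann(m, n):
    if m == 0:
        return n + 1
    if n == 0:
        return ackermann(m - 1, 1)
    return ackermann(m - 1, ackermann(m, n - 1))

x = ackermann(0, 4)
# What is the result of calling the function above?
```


ackermann(0, 4)
m == 0: return 4 + 1 = 5
= 5


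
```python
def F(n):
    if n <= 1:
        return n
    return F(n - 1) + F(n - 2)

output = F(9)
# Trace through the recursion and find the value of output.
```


F(9)
= F(8) + F(7)
= (F(7) + F(6)) + F(7)
Computing bottom-up: F(0)=0, F(1)=1, F(2)=1, F(3)=2, F(4)=3, F(5)=5, F(6)=8, F(7)=13, F(8)=21, F(9)=34
= 34


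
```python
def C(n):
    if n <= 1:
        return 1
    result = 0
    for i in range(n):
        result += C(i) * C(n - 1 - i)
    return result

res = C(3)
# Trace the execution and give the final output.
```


C(3)
= sum of C(i) * C(3-1-i) for i in 0..2
First compute sub-values bottom-up:
  C(0) = 1, C(1) = 1
  C(2) = 1*1 + 1*1 = 2
Now C(3):
  C(0)*C(2) = 1*2 = 2
  C(1)*C(1) = 1*1 = 1
  C(2)*C(0) = 2*1 = 2
= 2 + 1 + 2
= 5


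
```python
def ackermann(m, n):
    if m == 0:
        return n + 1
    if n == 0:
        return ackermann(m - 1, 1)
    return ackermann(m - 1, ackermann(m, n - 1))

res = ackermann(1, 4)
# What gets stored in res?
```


ackermann(1, 4)
= ackermann(0, ackermann(1, 3))
First compute ackermann(1, 3) = 5
= ackermann(0, 5)
= 6


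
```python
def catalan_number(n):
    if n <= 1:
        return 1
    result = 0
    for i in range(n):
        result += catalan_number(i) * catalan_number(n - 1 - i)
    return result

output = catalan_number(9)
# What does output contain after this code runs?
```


catalan_number(9)
= sum of catalan_number(i) * catalan_number(9-1-i) for i in 0..8
First compute sub-values bottom-up:
  catalan_number(0) = 1, catalan_number(1) = 1
  catalan_number(2) = 1*1 + 1*1 = 2
  catalan_number(3) = 1*2 + 1*1 + 2*1 = 5
  catalan_number(4) = 1*5 + 1*2 + 2*1 + 5*1 = 14
  catalan_number(5) = 1*14 + 1*5 + 2*2 + 5*1 + 14*1 = 42
  catalan_number(6) = 1*42 + 1*14 + 2*5 + 5*2 + 14*1 + 42*1 = 132
  catalan_number(7) = 1*132 + 1*42 + 2*14 + 5*5 + 14*2 + 42*1 + 132*1 = 429
  catalan_number(8) = 1*429 + 1*132 + 2*42 + 5*14 + 14*5 + 42*2 + 132*1 + 429*1 = 1430
Now catalan_number(9):
  catalan_number(0)*catalan_number(8) = 1*1430 = 1430
  catalan_number(1)*catalan_number(7) = 1*429 = 429
  catalan_number(2)*catalan_number(6) = 2*132 = 264
  catalan_number(3)*catalan_number(5) = 5*42 = 210
  catalan_number(4)*catalan_number(4) = 14*14 = 196
  catalan_number(5)*catalan_number(3) = 42*5 = 210
  catalan_number(6)*catalan_number(2) = 132*2 = 264
  catalan_number(7)*catalan_number(1) = 429*1 = 429
  catalan_number(8)*catalan_number(0) = 1430*1 = 1430
= 1430 + 429 + 264 + 210 + 196 + 210 + 264 + 429 + 1430
= 4862


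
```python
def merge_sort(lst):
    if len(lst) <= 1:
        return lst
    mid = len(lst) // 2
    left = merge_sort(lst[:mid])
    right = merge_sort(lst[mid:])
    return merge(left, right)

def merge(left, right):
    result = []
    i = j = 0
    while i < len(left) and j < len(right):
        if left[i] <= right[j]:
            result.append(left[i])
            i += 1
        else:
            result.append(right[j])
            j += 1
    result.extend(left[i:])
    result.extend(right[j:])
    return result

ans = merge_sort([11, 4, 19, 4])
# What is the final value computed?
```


merge_sort([11, 4, 19, 4])
Split into [11, 4] and [19, 4]
Left sorted: [4, 11]
Right sorted: [4, 19]
Merge [4, 11] and [4, 19]
= [4, 4, 11, 19]


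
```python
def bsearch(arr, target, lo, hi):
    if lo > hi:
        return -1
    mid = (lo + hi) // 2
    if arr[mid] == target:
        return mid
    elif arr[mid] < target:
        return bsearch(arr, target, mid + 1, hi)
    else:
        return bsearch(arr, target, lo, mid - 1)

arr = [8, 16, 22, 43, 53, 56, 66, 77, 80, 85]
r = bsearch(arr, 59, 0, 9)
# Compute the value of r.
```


bsearch(arr, 59, 0, 9)
lo=0, hi=9, mid=4, arr[mid]=53
53 < 59, search right half
lo=5, hi=9, mid=7, arr[mid]=77
77 > 59, search left half
lo=5, hi=6, mid=5, arr[mid]=56
56 < 59, search right half
lo=6, hi=6, mid=6, arr[mid]=66
66 > 59, search left half
lo > hi, target not found, return -1
= -1


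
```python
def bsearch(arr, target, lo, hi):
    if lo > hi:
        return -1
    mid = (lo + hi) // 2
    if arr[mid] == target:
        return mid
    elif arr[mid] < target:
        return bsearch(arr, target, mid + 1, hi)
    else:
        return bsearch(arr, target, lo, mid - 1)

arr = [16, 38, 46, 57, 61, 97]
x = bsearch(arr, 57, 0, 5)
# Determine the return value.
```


bsearch(arr, 57, 0, 5)
lo=0, hi=5, mid=2, arr[mid]=46
46 < 57, search right half
lo=3, hi=5, mid=4, arr[mid]=61
61 > 57, search left half
lo=3, hi=3, mid=3, arr[mid]=57
arr[3] == 57, found at index 3
= 3


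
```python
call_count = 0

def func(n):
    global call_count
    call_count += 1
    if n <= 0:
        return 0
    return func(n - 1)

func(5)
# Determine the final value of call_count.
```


func(5) calls func(4) calls ... calls func(0)
Total calls: 5 + 1 (for base case) = 6


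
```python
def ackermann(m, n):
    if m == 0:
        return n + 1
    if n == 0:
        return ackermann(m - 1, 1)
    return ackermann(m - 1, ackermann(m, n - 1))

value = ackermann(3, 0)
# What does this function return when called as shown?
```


ackermann(3, 0)
n == 0: return ackermann(2, 1)
= ackermann(2, 1) = 5
= 5


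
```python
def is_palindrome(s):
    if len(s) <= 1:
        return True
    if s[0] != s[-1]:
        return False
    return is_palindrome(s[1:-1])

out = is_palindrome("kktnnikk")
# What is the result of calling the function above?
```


is_palindrome("kktnnikk")
"kktnnikk": s[0]='k' == s[-1]='k' -> is_palindrome("ktnnik")
"ktnnik": s[0]='k' == s[-1]='k' -> is_palindrome("tnni")
"tnni": s[0]='t' != s[-1]='i' -> False
= False


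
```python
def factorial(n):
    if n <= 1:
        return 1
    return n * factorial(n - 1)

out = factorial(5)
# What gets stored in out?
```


factorial(5)
= 5 * factorial(4)
= 5 * 4 * factorial(3)
= 5 * 4 * 3 * factorial(2)
= 5 * 4 * 3 * 2 * factorial(1)
= 5 * 4 * 3 * 2 * 1
= 120


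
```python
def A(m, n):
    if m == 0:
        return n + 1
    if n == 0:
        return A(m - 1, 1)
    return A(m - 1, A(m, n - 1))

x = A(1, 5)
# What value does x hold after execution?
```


A(1, 5)
= A(0, A(1, 4))
First compute A(1, 4) = 6
= A(0, 6)
= 7


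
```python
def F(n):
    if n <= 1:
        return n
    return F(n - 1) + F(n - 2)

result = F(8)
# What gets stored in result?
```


F(8)
= F(7) + F(6)
= (F(6) + F(5)) + F(6)
Computing bottom-up: F(0)=0, F(1)=1, F(2)=1, F(3)=2, F(4)=3, F(5)=5, F(6)=8, F(7)=13, F(8)=21
= 21


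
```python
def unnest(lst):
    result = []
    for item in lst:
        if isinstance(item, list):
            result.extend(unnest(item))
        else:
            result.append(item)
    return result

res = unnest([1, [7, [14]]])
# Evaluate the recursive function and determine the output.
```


unnest([1, [7, [14]]])
Processing each element:
  1 is not a list -> append 1
  [7, [14]] is a list -> unnest recursively -> [7, 14]
= [1, 7, 14]


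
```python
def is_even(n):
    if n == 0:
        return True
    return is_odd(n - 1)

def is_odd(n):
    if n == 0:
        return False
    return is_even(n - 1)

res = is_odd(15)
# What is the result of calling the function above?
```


is_odd(15)
= is_even(14)
= is_odd(13)
= is_even(12)
= is_odd(11)
= is_even(10)
= is_odd(9)
= is_even(8)
= is_odd(7)
= is_even(6)
= is_odd(5)
= is_even(4)
= is_odd(3)
= is_even(2)
= is_odd(1)
= is_even(0)
n == 0: return True
= True


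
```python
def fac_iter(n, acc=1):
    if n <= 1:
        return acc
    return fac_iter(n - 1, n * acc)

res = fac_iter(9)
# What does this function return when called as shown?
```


fac_iter(9, 1)
= fac_iter(8, 9 * 1) = fac_iter(8, 9)
= fac_iter(7, 8 * 9) = fac_iter(7, 72)
= fac_iter(6, 7 * 72) = fac_iter(6, 504)
= fac_iter(5, 6 * 504) = fac_iter(5, 3024)
= fac_iter(4, 5 * 3024) = fac_iter(4, 15120)
= fac_iter(3, 4 * 15120) = fac_iter(3, 60480)
= fac_iter(2, 3 * 60480) = fac_iter(2, 181440)
= fac_iter(1, 2 * 181440) = fac_iter(1, 362880)
n <= 1, return acc = 362880


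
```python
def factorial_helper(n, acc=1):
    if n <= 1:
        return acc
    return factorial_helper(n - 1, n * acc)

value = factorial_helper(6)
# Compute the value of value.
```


factorial_helper(6, 1)
= factorial_helper(5, 6 * 1) = factorial_helper(5, 6)
= factorial_helper(4, 5 * 6) = factorial_helper(4, 30)
= factorial_helper(3, 4 * 30) = factorial_helper(3, 120)
= factorial_helper(2, 3 * 120) = factorial_helper(2, 360)
= factorial_helper(1, 2 * 360) = factorial_helper(1, 720)
n <= 1, return acc = 720


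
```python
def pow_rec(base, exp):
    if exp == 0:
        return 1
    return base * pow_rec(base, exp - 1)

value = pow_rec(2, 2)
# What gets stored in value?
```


pow_rec(2, 2)
= 2 * pow_rec(2, 1)
= 2 * 2 * pow_rec(2, 0)
= 2 * 2 * 1
= 4


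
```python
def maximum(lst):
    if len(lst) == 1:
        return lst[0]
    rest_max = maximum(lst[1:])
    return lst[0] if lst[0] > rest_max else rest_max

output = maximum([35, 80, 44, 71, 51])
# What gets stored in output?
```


maximum([35, 80, 44, 71, 51])
= compare 35 with maximum([80, 44, 71, 51])
= compare 80 with maximum([44, 71, 51])
= compare 44 with maximum([71, 51])
= compare 71 with maximum([51])
Base: maximum([51]) = 51
compare 71 with 51: max = 71
compare 44 with 71: max = 71
compare 80 with 71: max = 80
compare 35 with 80: max = 80
= 80


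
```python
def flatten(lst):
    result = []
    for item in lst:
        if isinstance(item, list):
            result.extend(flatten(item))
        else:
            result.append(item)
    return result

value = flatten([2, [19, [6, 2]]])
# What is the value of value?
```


flatten([2, [19, [6, 2]]])
Processing each element:
  2 is not a list -> append 2
  [19, [6, 2]] is a list -> flatten recursively -> [19, 6, 2]
= [2, 19, 6, 2]


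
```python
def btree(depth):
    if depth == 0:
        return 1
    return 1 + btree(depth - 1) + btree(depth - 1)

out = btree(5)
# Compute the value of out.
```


btree(5)
= 1 + btree(4) + btree(4)
= 1 + 2 * btree(4)
btree(k) = 2^(k+1) - 1
btree(0) = 1
btree(1) = 3
btree(2) = 7
btree(3) = 15
btree(4) = 31
btree(5) = 2^6 - 1 = 63


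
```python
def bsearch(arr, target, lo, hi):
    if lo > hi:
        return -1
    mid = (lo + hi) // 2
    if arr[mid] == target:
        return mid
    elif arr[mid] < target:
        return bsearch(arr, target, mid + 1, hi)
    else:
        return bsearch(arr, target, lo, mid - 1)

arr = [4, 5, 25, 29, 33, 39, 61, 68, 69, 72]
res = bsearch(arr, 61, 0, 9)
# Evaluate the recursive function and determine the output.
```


bsearch(arr, 61, 0, 9)
lo=0, hi=9, mid=4, arr[mid]=33
33 < 61, search right half
lo=5, hi=9, mid=7, arr[mid]=68
68 > 61, search left half
lo=5, hi=6, mid=5, arr[mid]=39
39 < 61, search right half
lo=6, hi=6, mid=6, arr[mid]=61
arr[6] == 61, found at index 6
= 6


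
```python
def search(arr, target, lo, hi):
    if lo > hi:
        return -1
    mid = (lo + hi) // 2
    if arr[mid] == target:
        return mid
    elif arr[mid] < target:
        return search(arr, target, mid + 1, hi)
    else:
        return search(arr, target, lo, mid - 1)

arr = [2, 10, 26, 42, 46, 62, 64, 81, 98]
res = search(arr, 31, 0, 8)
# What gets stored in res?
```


search(arr, 31, 0, 8)
lo=0, hi=8, mid=4, arr[mid]=46
46 > 31, search left half
lo=0, hi=3, mid=1, arr[mid]=10
10 < 31, search right half
lo=2, hi=3, mid=2, arr[mid]=26
26 < 31, search right half
lo=3, hi=3, mid=3, arr[mid]=42
42 > 31, search left half
lo > hi, target not found, return -1
= -1


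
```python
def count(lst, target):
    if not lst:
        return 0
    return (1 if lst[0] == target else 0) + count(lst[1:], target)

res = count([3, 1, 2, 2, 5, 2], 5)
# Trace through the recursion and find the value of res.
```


count([3, 1, 2, 2, 5, 2], 5)
lst[0]=3 != 5: 0 + count([1, 2, 2, 5, 2], 5)
lst[0]=1 != 5: 0 + count([2, 2, 5, 2], 5)
lst[0]=2 != 5: 0 + count([2, 5, 2], 5)
lst[0]=2 != 5: 0 + count([5, 2], 5)
lst[0]=5 == 5: 1 + count([2], 5)
lst[0]=2 != 5: 0 + count([], 5)
= 1


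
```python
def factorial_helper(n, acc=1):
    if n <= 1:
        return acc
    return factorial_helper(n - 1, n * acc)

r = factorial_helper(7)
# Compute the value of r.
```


factorial_helper(7, 1)
= factorial_helper(6, 7 * 1) = factorial_helper(6, 7)
= factorial_helper(5, 6 * 7) = factorial_helper(5, 42)
= factorial_helper(4, 5 * 42) = factorial_helper(4, 210)
= factorial_helper(3, 4 * 210) = factorial_helper(3, 840)
= factorial_helper(2, 3 * 840) = factorial_helper(2, 2520)
= factorial_helper(1, 2 * 2520) = factorial_helper(1, 5040)
n <= 1, return acc = 5040


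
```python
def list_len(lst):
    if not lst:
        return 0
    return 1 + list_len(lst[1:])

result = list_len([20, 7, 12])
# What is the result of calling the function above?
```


list_len([20, 7, 12])
= 1 + list_len([7, 12])
= 1 + 1 + list_len([12])
= 1 + 1 + 1 + list_len([])
= 1 + 1 + 1 + 0
= 3


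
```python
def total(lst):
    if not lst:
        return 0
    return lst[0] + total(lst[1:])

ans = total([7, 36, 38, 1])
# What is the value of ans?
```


total([7, 36, 38, 1])
= 7 + total([36, 38, 1])
= 7 + 36 + total([38, 1])
= 7 + 36 + 38 + total([1])
= 7 + 36 + 38 + 1 + total([])
= 7 + 36 + 38 + 1 + 0
= 82


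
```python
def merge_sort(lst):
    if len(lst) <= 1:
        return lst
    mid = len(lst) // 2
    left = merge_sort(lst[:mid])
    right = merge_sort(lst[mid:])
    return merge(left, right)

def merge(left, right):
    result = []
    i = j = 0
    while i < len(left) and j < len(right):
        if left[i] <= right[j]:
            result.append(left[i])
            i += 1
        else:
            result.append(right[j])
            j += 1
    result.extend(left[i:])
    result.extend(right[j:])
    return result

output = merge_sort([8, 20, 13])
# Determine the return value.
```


merge_sort([8, 20, 13])
Split into [8] and [20, 13]
Left sorted: [8]
Right sorted: [13, 20]
Merge [8] and [13, 20]
= [8, 13, 20]


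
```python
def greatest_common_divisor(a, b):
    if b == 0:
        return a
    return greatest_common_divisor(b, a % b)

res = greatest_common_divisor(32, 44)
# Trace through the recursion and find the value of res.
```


greatest_common_divisor(32, 44)
= greatest_common_divisor(44, 32 % 44) = greatest_common_divisor(44, 32)
= greatest_common_divisor(32, 44 % 32) = greatest_common_divisor(32, 12)
= greatest_common_divisor(12, 32 % 12) = greatest_common_divisor(12, 8)
= greatest_common_divisor(8, 12 % 8) = greatest_common_divisor(8, 4)
= greatest_common_divisor(4, 8 % 4) = greatest_common_divisor(4, 0)
b == 0, return a = 4


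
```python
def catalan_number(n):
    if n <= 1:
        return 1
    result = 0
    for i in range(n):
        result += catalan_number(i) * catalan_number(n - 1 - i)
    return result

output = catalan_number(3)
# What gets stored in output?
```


catalan_number(3)
= sum of catalan_number(i) * catalan_number(3-1-i) for i in 0..2
First compute sub-values bottom-up:
  catalan_number(0) = 1, catalan_number(1) = 1
  catalan_number(2) = 1*1 + 1*1 = 2
Now catalan_number(3):
  catalan_number(0)*catalan_number(2) = 1*2 = 2
  catalan_number(1)*catalan_number(1) = 1*1 = 1
  catalan_number(2)*catalan_number(0) = 2*1 = 2
= 2 + 1 + 2
= 5


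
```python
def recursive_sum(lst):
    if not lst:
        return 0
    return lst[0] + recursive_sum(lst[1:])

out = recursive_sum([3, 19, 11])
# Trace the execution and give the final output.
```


recursive_sum([3, 19, 11])
= 3 + recursive_sum([19, 11])
= 3 + 19 + recursive_sum([11])
= 3 + 19 + 11 + recursive_sum([])
= 3 + 19 + 11 + 0
= 33


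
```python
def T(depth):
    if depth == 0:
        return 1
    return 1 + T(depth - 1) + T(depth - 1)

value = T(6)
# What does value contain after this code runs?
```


T(6)
= 1 + T(5) + T(5)
= 1 + 2 * T(5)
T(k) = 2^(k+1) - 1
T(0) = 1
T(1) = 3
T(2) = 7
T(3) = 15
T(4) = 31
T(6) = 2^7 - 1 = 127


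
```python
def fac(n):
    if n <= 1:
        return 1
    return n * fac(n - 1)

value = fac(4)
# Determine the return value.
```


fac(4)
= 4 * fac(3)
= 4 * 3 * fac(2)
= 4 * 3 * 2 * fac(1)
= 4 * 3 * 2 * 1
= 24


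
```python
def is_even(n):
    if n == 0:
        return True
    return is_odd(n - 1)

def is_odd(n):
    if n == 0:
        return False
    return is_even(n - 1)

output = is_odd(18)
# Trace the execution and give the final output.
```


is_odd(18)
= is_even(17)
= is_odd(16)
= is_even(15)
= is_odd(14)
= is_even(13)
= is_odd(12)
= is_even(11)
= is_odd(10)
= is_even(9)
= is_odd(8)
= is_even(7)
= is_odd(6)
= is_even(5)
= is_odd(4)
= is_even(3)
= is_odd(2)
= is_even(1)
= is_odd(0)
n == 0: return False
= False


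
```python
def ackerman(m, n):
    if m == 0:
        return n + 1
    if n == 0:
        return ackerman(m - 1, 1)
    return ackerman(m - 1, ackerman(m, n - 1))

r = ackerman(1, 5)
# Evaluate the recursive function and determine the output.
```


ackerman(1, 5)
= ackerman(0, ackerman(1, 4))
First compute ackerman(1, 4) = 6
= ackerman(0, 6)
= 7


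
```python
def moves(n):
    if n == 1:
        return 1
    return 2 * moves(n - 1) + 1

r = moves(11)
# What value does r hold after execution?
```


moves(11)
= 2 * moves(10) + 1
= 2 * (2 * moves(9) + 1) + 1
= 2 * (2 * (2 * moves(8) + 1) + 1) + 1
= 2 * (2 * (2 * (2 * moves(7) + 1) + 1) + 1) + 1
= 2 * (2 * (2 * (2 * (2 * moves(6) + 1) + 1) + 1) + 1) + 1
= 2 * (2 * (2 * (2 * (2 * (2 * moves(5) + 1) + 1) + 1) + 1) + 1) + 1
= 2 * (2 * (2 * (2 * (2 * (2 * (2 * moves(4) + 1) + 1) + 1) + 1) + 1) + 1) + 1
= 2 * (2 * (2 * (2 * (2 * (2 * (2 * (2 * moves(3) + 1) + 1) + 1) + 1) + 1) + 1) + 1) + 1
= 2 * (2 * (2 * (2 * (2 * (2 * (2 * (2 * (2 * moves(2) + 1) + 1) + 1) + 1) + 1) + 1) + 1) + 1) + 1
= 2 * (2 * (2 * (2 * (2 * (2 * (2 * (2 * (2 * (2 * moves(1) + 1) + 1) + 1) + 1) + 1) + 1) + 1) + 1) + 1) + 1
Now compute bottom-up:
moves(1) = 1
moves(2) = 2 * 1 + 1 = 3
moves(3) = 2 * 3 + 1 = 7
moves(4) = 2 * 7 + 1 = 15
moves(5) = 2 * 15 + 1 = 31
moves(6) = 2 * 31 + 1 = 63
moves(7) = 2 * 63 + 1 = 127
moves(8) = 2 * 127 + 1 = 255
moves(9) = 2 * 255 + 1 = 511
moves(10) = 2 * 511 + 1 = 1023
moves(11) = 2 * 1023 + 1 = 2047
= 2047


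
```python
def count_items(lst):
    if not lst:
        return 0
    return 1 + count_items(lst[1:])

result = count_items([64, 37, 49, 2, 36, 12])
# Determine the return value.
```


count_items([64, 37, 49, 2, 36, 12])
= 1 + count_items([37, 49, 2, 36, 12])
= 1 + 1 + count_items([49, 2, 36, 12])
= 1 + 1 + 1 + count_items([2, 36, 12])
= 1 + 1 + 1 + 1 + count_items([36, 12])
= 1 + 1 + 1 + 1 + 1 + count_items([12])
= 1 + 1 + 1 + 1 + 1 + 1 + count_items([])
= 1 + 1 + 1 + 1 + 1 + 1 + 0
= 6


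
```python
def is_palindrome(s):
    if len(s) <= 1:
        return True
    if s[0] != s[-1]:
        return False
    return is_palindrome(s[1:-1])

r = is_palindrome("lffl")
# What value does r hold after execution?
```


is_palindrome("lffl")
"lffl": s[0]='l' == s[-1]='l' -> is_palindrome("ff")
"ff": s[0]='f' == s[-1]='f' -> is_palindrome("")
"": len <= 1 -> True
= True


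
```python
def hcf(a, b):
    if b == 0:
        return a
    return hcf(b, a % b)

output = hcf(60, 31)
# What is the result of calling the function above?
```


hcf(60, 31)
= hcf(31, 60 % 31) = hcf(31, 29)
= hcf(29, 31 % 29) = hcf(29, 2)
= hcf(2, 29 % 2) = hcf(2, 1)
= hcf(1, 2 % 1) = hcf(1, 0)
b == 0, return a = 1


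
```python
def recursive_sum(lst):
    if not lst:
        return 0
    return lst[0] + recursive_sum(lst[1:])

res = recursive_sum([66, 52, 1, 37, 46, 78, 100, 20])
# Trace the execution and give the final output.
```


recursive_sum([66, 52, 1, 37, 46, 78, 100, 20])
= 66 + recursive_sum([52, 1, 37, 46, 78, 100, 20])
= 66 + 52 + recursive_sum([1, 37, 46, 78, 100, 20])
= 66 + 52 + 1 + recursive_sum([37, 46, 78, 100, 20])
= 66 + 52 + 1 + 37 + recursive_sum([46, 78, 100, 20])
= 66 + 52 + 1 + 37 + 46 + recursive_sum([78, 100, 20])
= 66 + 52 + 1 + 37 + 46 + 78 + recursive_sum([100, 20])
= 66 + 52 + 1 + 37 + 46 + 78 + 100 + recursive_sum([20])
= 66 + 52 + 1 + 37 + 46 + 78 + 100 + 20 + recursive_sum([])
= 66 + 52 + 1 + 37 + 46 + 78 + 100 + 20 + 0
= 400


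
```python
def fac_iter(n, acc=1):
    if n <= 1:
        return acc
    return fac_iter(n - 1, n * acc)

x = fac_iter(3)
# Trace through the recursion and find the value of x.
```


fac_iter(3, 1)
= fac_iter(2, 3 * 1) = fac_iter(2, 3)
= fac_iter(1, 2 * 3) = fac_iter(1, 6)
n <= 1, return acc = 6


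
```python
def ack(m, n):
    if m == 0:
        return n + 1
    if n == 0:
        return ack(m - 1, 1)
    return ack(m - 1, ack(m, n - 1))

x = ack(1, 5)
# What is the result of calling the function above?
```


ack(1, 5)
= ack(0, ack(1, 4))
First compute ack(1, 4) = 6
= ack(0, 6)
= 7


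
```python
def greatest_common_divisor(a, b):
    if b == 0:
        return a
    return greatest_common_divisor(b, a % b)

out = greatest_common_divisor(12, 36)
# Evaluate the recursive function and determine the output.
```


greatest_common_divisor(12, 36)
= greatest_common_divisor(36, 12 % 36) = greatest_common_divisor(36, 12)
= greatest_common_divisor(12, 36 % 12) = greatest_common_divisor(12, 0)
b == 0, return a = 12


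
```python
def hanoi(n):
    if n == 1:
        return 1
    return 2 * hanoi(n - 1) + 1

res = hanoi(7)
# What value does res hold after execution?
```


hanoi(7)
= 2 * hanoi(6) + 1
= 2 * (2 * hanoi(5) + 1) + 1
= 2 * (2 * (2 * hanoi(4) + 1) + 1) + 1
= 2 * (2 * (2 * (2 * hanoi(3) + 1) + 1) + 1) + 1
= 2 * (2 * (2 * (2 * (2 * hanoi(2) + 1) + 1) + 1) + 1) + 1
= 2 * (2 * (2 * (2 * (2 * (2 * hanoi(1) + 1) + 1) + 1) + 1) + 1) + 1
Now compute bottom-up:
hanoi(1) = 1
hanoi(2) = 2 * 1 + 1 = 3
hanoi(3) = 2 * 3 + 1 = 7
hanoi(4) = 2 * 7 + 1 = 15
hanoi(5) = 2 * 15 + 1 = 31
hanoi(6) = 2 * 31 + 1 = 63
hanoi(7) = 2 * 63 + 1 = 127
= 127


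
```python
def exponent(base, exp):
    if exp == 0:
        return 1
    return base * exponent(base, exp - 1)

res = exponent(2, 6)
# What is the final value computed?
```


exponent(2, 6)
= 2 * exponent(2, 5)
= 2 * 2 * exponent(2, 4)
= 2 * 2 * 2 * exponent(2, 3)
= 2 * 2 * 2 * 2 * exponent(2, 2)
= 2 * 2 * 2 * 2 * 2 * exponent(2, 1)
= 2 * 2 * 2 * 2 * 2 * 2 * exponent(2, 0)
= 2 * 2 * 2 * 2 * 2 * 2 * 1
= 64


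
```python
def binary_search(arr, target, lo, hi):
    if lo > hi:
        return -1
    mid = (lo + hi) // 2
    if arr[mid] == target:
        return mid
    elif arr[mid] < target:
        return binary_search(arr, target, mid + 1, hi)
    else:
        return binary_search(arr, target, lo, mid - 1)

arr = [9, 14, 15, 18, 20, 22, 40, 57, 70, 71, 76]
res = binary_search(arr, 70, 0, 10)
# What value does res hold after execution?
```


binary_search(arr, 70, 0, 10)
lo=0, hi=10, mid=5, arr[mid]=22
22 < 70, search right half
lo=6, hi=10, mid=8, arr[mid]=70
arr[8] == 70, found at index 8
= 8


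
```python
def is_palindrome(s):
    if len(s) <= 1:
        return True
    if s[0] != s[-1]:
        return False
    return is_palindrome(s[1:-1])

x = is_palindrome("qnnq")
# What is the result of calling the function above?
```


is_palindrome("qnnq")
"qnnq": s[0]='q' == s[-1]='q' -> is_palindrome("nn")
"nn": s[0]='n' == s[-1]='n' -> is_palindrome("")
"": len <= 1 -> True
= True


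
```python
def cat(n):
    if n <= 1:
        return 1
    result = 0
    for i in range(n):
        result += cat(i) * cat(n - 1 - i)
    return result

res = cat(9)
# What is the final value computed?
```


cat(9)
= sum of cat(i) * cat(9-1-i) for i in 0..8
First compute sub-values bottom-up:
  cat(0) = 1, cat(1) = 1
  cat(2) = 1*1 + 1*1 = 2
  cat(3) = 1*2 + 1*1 + 2*1 = 5
  cat(4) = 1*5 + 1*2 + 2*1 + 5*1 = 14
  cat(5) = 1*14 + 1*5 + 2*2 + 5*1 + 14*1 = 42
  cat(6) = 1*42 + 1*14 + 2*5 + 5*2 + 14*1 + 42*1 = 132
  cat(7) = 1*132 + 1*42 + 2*14 + 5*5 + 14*2 + 42*1 + 132*1 = 429
  cat(8) = 1*429 + 1*132 + 2*42 + 5*14 + 14*5 + 42*2 + 132*1 + 429*1 = 1430
Now cat(9):
  cat(0)*cat(8) = 1*1430 = 1430
  cat(1)*cat(7) = 1*429 = 429
  cat(2)*cat(6) = 2*132 = 264
  cat(3)*cat(5) = 5*42 = 210
  cat(4)*cat(4) = 14*14 = 196
  cat(5)*cat(3) = 42*5 = 210
  cat(6)*cat(2) = 132*2 = 264
  cat(7)*cat(1) = 429*1 = 429
  cat(8)*cat(0) = 1430*1 = 1430
= 1430 + 429 + 264 + 210 + 196 + 210 + 264 + 429 + 1430
= 4862


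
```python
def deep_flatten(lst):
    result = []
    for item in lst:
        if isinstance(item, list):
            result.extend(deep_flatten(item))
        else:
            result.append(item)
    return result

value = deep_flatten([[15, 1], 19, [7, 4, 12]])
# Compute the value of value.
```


deep_flatten([[15, 1], 19, [7, 4, 12]])
Processing each element:
  [15, 1] is a list -> deep_flatten recursively -> [15, 1]
  19 is not a list -> append 19
  [7, 4, 12] is a list -> deep_flatten recursively -> [7, 4, 12]
= [15, 1, 19, 7, 4, 12]


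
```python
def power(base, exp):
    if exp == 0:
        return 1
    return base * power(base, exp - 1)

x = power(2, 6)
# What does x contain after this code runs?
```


power(2, 6)
= 2 * power(2, 5)
= 2 * 2 * power(2, 4)
= 2 * 2 * 2 * power(2, 3)
= 2 * 2 * 2 * 2 * power(2, 2)
= 2 * 2 * 2 * 2 * 2 * power(2, 1)
= 2 * 2 * 2 * 2 * 2 * 2 * power(2, 0)
= 2 * 2 * 2 * 2 * 2 * 2 * 1
= 64


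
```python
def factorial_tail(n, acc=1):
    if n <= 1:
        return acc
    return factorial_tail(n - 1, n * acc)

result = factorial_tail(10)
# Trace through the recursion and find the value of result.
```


factorial_tail(10, 1)
= factorial_tail(9, 10 * 1) = factorial_tail(9, 10)
= factorial_tail(8, 9 * 10) = factorial_tail(8, 90)
= factorial_tail(7, 8 * 90) = factorial_tail(7, 720)
= factorial_tail(6, 7 * 720) = factorial_tail(6, 5040)
= factorial_tail(5, 6 * 5040) = factorial_tail(5, 30240)
= factorial_tail(4, 5 * 30240) = factorial_tail(4, 151200)
= factorial_tail(3, 4 * 151200) = factorial_tail(3, 604800)
= factorial_tail(2, 3 * 604800) = factorial_tail(2, 1814400)
= factorial_tail(1, 2 * 1814400) = factorial_tail(1, 3628800)
n <= 1, return acc = 3628800


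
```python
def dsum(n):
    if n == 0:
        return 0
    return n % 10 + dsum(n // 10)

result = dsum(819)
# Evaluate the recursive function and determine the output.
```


dsum(819)
= 9 + dsum(81)
= 9 + 1 + dsum(8)
= 9 + 1 + 8 + dsum(0)
= 9 + 1 + 8 + 0
= 18


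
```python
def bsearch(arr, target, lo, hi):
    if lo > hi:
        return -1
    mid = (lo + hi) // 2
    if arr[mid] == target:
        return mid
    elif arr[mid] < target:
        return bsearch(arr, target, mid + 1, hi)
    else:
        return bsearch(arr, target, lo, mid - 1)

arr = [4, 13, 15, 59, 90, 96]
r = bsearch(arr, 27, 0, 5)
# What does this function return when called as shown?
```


bsearch(arr, 27, 0, 5)
lo=0, hi=5, mid=2, arr[mid]=15
15 < 27, search right half
lo=3, hi=5, mid=4, arr[mid]=90
90 > 27, search left half
lo=3, hi=3, mid=3, arr[mid]=59
59 > 27, search left half
lo > hi, target not found, return -1
= -1


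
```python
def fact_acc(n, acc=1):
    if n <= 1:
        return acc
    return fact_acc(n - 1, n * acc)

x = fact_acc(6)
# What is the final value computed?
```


fact_acc(6, 1)
= fact_acc(5, 6 * 1) = fact_acc(5, 6)
= fact_acc(4, 5 * 6) = fact_acc(4, 30)
= fact_acc(3, 4 * 30) = fact_acc(3, 120)
= fact_acc(2, 3 * 120) = fact_acc(2, 360)
= fact_acc(1, 2 * 360) = fact_acc(1, 720)
n <= 1, return acc = 720


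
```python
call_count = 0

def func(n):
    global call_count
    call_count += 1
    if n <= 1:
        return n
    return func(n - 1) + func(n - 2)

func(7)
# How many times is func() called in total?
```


func(7) calls func(6) and func(5); each non-base call branches into two more.
Let C(k) = total number of calls made by func(k), including the call to func(k) itself.
Base cases: C(0) = 1, C(1) = 1
Recurrence: C(k) = 1 + C(k-1) + C(k-2)
  C(2) = 1 + C(1) + C(0) = 1 + 1 + 1 = 3
  C(3) = 1 + C(2) + C(1) = 1 + 3 + 1 = 5
  C(4) = 1 + C(3) + C(2) = 1 + 5 + 3 = 9
  C(5) = 1 + C(4) + C(3) = 1 + 9 + 5 = 15
  C(6) = 1 + C(5) + C(4) = 1 + 15 + 9 = 25
  C(7) = 1 + C(6) + C(5) = 1 + 25 + 15 = 41
Total calls = C(7) = 41


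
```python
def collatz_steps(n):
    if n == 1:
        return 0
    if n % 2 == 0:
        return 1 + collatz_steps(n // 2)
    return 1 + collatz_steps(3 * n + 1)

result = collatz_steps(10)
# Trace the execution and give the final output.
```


collatz_steps(10)
10 is even -> collatz_steps(5)
5 is odd -> 3*5+1 = 16 -> collatz_steps(16)
16 is even -> collatz_steps(8)
8 is even -> collatz_steps(4)
4 is even -> collatz_steps(2)
2 is even -> collatz_steps(1)
Reached 1 after 6 steps
= 6


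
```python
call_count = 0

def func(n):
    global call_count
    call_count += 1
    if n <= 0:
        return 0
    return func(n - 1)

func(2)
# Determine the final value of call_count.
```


func(2) calls func(1) calls ... calls func(0)
Total calls: 2 + 1 (for base case) = 3


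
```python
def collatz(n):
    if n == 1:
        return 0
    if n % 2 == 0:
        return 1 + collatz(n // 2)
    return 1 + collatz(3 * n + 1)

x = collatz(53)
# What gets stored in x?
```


collatz(53)
53 is odd -> 3*53+1 = 160 -> collatz(160)
160 is even -> collatz(80)
80 is even -> collatz(40)
40 is even -> collatz(20)
20 is even -> collatz(10)
10 is even -> collatz(5)
5 is odd -> 3*5+1 = 16 -> collatz(16)
16 is even -> collatz(8)
8 is even -> collatz(4)
4 is even -> collatz(2)
2 is even -> collatz(1)
Reached 1 after 11 steps
= 11


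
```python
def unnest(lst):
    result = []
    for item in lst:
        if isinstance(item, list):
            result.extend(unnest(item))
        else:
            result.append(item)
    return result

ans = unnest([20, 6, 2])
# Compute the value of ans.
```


unnest([20, 6, 2])
Processing each element:
  20 is not a list -> append 20
  6 is not a list -> append 6
  2 is not a list -> append 2
= [20, 6, 2]


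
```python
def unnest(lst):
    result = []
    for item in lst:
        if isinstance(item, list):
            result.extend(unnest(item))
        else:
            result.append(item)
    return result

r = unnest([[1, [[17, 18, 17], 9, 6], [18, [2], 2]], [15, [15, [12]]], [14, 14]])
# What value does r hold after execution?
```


unnest([[1, [[17, 18, 17], 9, 6], [18, [2], 2]], [15, [15, [12]]], [14, 14]])
Processing each element:
  [1, [[17, 18, 17], 9, 6], [18, [2], 2]] is a list -> unnest recursively -> [1, 17, 18, 17, 9, 6, 18, 2, 2]
  [15, [15, [12]]] is a list -> unnest recursively -> [15, 15, 12]
  [14, 14] is a list -> unnest recursively -> [14, 14]
= [1, 17, 18, 17, 9, 6, 18, 2, 2, 15, 15, 12, 14, 14]


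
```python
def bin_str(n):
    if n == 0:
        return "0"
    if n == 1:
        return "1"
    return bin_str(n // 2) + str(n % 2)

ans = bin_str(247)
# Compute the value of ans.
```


bin_str(247)
= bin_str(123) + "1"
= bin_str(61) + "1" + "1"
= bin_str(30) + "1" + "1" + "1"
= bin_str(15) + "0" + "1" + "1" + "1"
= bin_str(7) + "1" + "0" + "1" + "1" + "1"
= bin_str(3) + "1" + "1" + "0" + "1" + "1" + "1"
= bin_str(1) + "1" + "1" + "1" + "0" + "1" + "1" + "1"
= "1" + "1" + "1" + "1" + "0" + "1" + "1" + "1"
= "11110111"


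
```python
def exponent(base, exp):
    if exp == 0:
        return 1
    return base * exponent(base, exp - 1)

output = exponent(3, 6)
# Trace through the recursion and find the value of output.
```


exponent(3, 6)
= 3 * exponent(3, 5)
= 3 * 3 * exponent(3, 4)
= 3 * 3 * 3 * exponent(3, 3)
= 3 * 3 * 3 * 3 * exponent(3, 2)
= 3 * 3 * 3 * 3 * 3 * exponent(3, 1)
= 3 * 3 * 3 * 3 * 3 * 3 * exponent(3, 0)
= 3 * 3 * 3 * 3 * 3 * 3 * 1
= 729


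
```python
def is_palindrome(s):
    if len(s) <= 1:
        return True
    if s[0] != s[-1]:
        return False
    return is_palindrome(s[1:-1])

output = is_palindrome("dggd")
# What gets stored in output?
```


is_palindrome("dggd")
"dggd": s[0]='d' == s[-1]='d' -> is_palindrome("gg")
"gg": s[0]='g' == s[-1]='g' -> is_palindrome("")
"": len <= 1 -> True
= True


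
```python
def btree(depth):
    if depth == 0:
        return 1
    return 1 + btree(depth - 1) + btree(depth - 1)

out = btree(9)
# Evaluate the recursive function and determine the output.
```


btree(9)
= 1 + btree(8) + btree(8)
= 1 + 2 * btree(8)
btree(k) = 2^(k+1) - 1
btree(0) = 1
btree(1) = 3
btree(2) = 7
btree(3) = 15
btree(4) = 31
btree(9) = 2^10 - 1 = 1023


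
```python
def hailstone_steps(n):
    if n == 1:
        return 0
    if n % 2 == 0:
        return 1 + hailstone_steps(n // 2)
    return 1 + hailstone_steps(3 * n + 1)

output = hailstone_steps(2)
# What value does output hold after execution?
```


hailstone_steps(2)
2 is even -> hailstone_steps(1)
Reached 1 after 1 steps
= 1


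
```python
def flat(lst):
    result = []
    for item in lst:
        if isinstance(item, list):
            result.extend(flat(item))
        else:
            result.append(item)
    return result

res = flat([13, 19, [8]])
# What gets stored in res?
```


flat([13, 19, [8]])
Processing each element:
  13 is not a list -> append 13
  19 is not a list -> append 19
  [8] is a list -> flat recursively -> [8]
= [13, 19, 8]


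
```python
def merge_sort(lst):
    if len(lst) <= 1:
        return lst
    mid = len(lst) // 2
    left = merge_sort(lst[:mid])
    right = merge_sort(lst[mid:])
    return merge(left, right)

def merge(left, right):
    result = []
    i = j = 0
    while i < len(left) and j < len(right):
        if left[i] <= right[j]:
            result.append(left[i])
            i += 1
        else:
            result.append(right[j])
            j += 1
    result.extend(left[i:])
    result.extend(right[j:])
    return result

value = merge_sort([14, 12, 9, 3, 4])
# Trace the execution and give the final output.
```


merge_sort([14, 12, 9, 3, 4])
Split into [14, 12] and [9, 3, 4]
Left sorted: [12, 14]
Right sorted: [3, 4, 9]
Merge [12, 14] and [3, 4, 9]
= [3, 4, 9, 12, 14]


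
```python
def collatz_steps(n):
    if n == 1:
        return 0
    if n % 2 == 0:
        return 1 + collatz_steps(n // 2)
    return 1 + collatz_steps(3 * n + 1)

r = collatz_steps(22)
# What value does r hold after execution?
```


collatz_steps(22)
22 is even -> collatz_steps(11)
11 is odd -> 3*11+1 = 34 -> collatz_steps(34)
34 is even -> collatz_steps(17)
17 is odd -> 3*17+1 = 52 -> collatz_steps(52)
52 is even -> collatz_steps(26)
26 is even -> collatz_steps(13)
13 is odd -> 3*13+1 = 40 -> collatz_steps(40)
40 is even -> collatz_steps(20)
20 is even -> collatz_steps(10)
10 is even -> collatz_steps(5)
5 is odd -> 3*5+1 = 16 -> collatz_steps(16)
16 is even -> collatz_steps(8)
8 is even -> collatz_steps(4)
4 is even -> collatz_steps(2)
2 is even -> collatz_steps(1)
Reached 1 after 15 steps
= 15


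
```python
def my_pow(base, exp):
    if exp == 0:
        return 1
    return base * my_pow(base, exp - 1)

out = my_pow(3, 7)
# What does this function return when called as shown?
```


my_pow(3, 7)
= 3 * my_pow(3, 6)
= 3 * 3 * my_pow(3, 5)
= 3 * 3 * 3 * my_pow(3, 4)
= 3 * 3 * 3 * 3 * my_pow(3, 3)
= 3 * 3 * 3 * 3 * 3 * my_pow(3, 2)
= 3 * 3 * 3 * 3 * 3 * 3 * my_pow(3, 1)
= 3 * 3 * 3 * 3 * 3 * 3 * 3 * my_pow(3, 0)
= 3 * 3 * 3 * 3 * 3 * 3 * 3 * 1
= 2187


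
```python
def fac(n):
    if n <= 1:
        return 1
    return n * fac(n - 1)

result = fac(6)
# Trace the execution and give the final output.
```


fac(6)
= 6 * fac(5)
= 6 * 5 * fac(4)
= 6 * 5 * 4 * fac(3)
= 6 * 5 * 4 * 3 * fac(2)
= 6 * 5 * 4 * 3 * 2 * fac(1)
= 6 * 5 * 4 * 3 * 2 * 1
= 720


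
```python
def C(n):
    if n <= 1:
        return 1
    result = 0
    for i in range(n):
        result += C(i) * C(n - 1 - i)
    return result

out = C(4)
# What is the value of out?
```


C(4)
= sum of C(i) * C(4-1-i) for i in 0..3
First compute sub-values bottom-up:
  C(0) = 1, C(1) = 1
  C(2) = 1*1 + 1*1 = 2
  C(3) = 1*2 + 1*1 + 2*1 = 5
Now C(4):
  C(0)*C(3) = 1*5 = 5
  C(1)*C(2) = 1*2 = 2
  C(2)*C(1) = 2*1 = 2
  C(3)*C(0) = 5*1 = 5
= 5 + 2 + 2 + 5
= 14


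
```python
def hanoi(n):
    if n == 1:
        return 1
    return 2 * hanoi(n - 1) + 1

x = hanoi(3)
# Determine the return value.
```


hanoi(3)
= 2 * hanoi(2) + 1
= 2 * (2 * hanoi(1) + 1) + 1
Now compute bottom-up:
hanoi(1) = 1
hanoi(2) = 2 * 1 + 1 = 3
hanoi(3) = 2 * 3 + 1 = 7
= 7


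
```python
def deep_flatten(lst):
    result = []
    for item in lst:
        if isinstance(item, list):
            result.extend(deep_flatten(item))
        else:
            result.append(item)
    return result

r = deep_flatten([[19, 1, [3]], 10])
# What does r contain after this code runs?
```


deep_flatten([[19, 1, [3]], 10])
Processing each element:
  [19, 1, [3]] is a list -> deep_flatten recursively -> [19, 1, 3]
  10 is not a list -> append 10
= [19, 1, 3, 10]


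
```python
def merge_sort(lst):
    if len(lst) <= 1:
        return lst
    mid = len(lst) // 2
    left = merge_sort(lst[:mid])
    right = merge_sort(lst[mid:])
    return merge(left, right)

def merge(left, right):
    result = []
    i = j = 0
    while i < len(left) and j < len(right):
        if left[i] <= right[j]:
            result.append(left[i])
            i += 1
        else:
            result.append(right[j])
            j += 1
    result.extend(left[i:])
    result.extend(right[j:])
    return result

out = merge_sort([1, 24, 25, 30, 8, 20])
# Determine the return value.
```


merge_sort([1, 24, 25, 30, 8, 20])
Split into [1, 24, 25] and [30, 8, 20]
Left sorted: [1, 24, 25]
Right sorted: [8, 20, 30]
Merge [1, 24, 25] and [8, 20, 30]
= [1, 8, 20, 24, 25, 30]


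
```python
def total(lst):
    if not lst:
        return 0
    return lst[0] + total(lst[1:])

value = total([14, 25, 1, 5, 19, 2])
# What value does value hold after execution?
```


total([14, 25, 1, 5, 19, 2])
= 14 + total([25, 1, 5, 19, 2])
= 14 + 25 + total([1, 5, 19, 2])
= 14 + 25 + 1 + total([5, 19, 2])
= 14 + 25 + 1 + 5 + total([19, 2])
= 14 + 25 + 1 + 5 + 19 + total([2])
= 14 + 25 + 1 + 5 + 19 + 2 + total([])
= 14 + 25 + 1 + 5 + 19 + 2 + 0
= 66


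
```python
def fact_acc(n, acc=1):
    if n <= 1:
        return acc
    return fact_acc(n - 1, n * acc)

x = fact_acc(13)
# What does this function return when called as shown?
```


fact_acc(13, 1)
= fact_acc(12, 13 * 1) = fact_acc(12, 13)
= fact_acc(11, 12 * 13) = fact_acc(11, 156)
= fact_acc(10, 11 * 156) = fact_acc(10, 1716)
= fact_acc(9, 10 * 1716) = fact_acc(9, 17160)
= fact_acc(8, 9 * 17160) = fact_acc(8, 154440)
= fact_acc(7, 8 * 154440) = fact_acc(7, 1235520)
= fact_acc(6, 7 * 1235520) = fact_acc(6, 8648640)
= fact_acc(5, 6 * 8648640) = fact_acc(5, 51891840)
= fact_acc(4, 5 * 51891840) = fact_acc(4, 259459200)
= fact_acc(3, 4 * 259459200) = fact_acc(3, 1037836800)
= fact_acc(2, 3 * 1037836800) = fact_acc(2, 3113510400)
= fact_acc(1, 2 * 3113510400) = fact_acc(1, 6227020800)
n <= 1, return acc = 6227020800


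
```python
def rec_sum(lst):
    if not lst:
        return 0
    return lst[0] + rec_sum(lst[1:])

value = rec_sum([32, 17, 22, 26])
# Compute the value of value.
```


rec_sum([32, 17, 22, 26])
= 32 + rec_sum([17, 22, 26])
= 32 + 17 + rec_sum([22, 26])
= 32 + 17 + 22 + rec_sum([26])
= 32 + 17 + 22 + 26 + rec_sum([])
= 32 + 17 + 22 + 26 + 0
= 97
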